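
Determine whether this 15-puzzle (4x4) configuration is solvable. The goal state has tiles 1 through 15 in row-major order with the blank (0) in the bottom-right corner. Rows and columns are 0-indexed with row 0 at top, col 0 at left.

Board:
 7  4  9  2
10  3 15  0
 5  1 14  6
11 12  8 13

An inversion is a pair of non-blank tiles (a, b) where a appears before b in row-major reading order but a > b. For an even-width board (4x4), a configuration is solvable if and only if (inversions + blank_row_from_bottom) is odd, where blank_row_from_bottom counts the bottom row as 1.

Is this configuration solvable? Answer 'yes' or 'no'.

Answer: yes

Derivation:
Inversions: 38
Blank is in row 1 (0-indexed from top), which is row 3 counting from the bottom (bottom = 1).
38 + 3 = 41, which is odd, so the puzzle is solvable.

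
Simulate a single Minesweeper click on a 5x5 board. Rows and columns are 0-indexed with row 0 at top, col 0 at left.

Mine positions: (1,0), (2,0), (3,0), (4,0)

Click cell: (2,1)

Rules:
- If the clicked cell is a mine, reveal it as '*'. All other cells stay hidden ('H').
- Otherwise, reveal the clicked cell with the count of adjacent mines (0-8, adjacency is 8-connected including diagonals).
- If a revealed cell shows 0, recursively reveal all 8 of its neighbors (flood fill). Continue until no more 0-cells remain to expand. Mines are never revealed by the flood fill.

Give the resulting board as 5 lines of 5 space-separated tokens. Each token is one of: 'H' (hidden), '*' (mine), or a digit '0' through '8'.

H H H H H
H H H H H
H 3 H H H
H H H H H
H H H H H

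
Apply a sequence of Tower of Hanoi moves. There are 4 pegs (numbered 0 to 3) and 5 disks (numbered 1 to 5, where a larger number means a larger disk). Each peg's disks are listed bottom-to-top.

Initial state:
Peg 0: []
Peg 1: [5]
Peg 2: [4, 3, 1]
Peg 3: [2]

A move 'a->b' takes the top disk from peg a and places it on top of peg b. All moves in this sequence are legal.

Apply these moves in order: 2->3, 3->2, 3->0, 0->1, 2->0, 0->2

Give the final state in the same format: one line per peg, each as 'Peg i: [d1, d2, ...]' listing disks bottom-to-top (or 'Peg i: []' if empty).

After move 1 (2->3):
Peg 0: []
Peg 1: [5]
Peg 2: [4, 3]
Peg 3: [2, 1]

After move 2 (3->2):
Peg 0: []
Peg 1: [5]
Peg 2: [4, 3, 1]
Peg 3: [2]

After move 3 (3->0):
Peg 0: [2]
Peg 1: [5]
Peg 2: [4, 3, 1]
Peg 3: []

After move 4 (0->1):
Peg 0: []
Peg 1: [5, 2]
Peg 2: [4, 3, 1]
Peg 3: []

After move 5 (2->0):
Peg 0: [1]
Peg 1: [5, 2]
Peg 2: [4, 3]
Peg 3: []

After move 6 (0->2):
Peg 0: []
Peg 1: [5, 2]
Peg 2: [4, 3, 1]
Peg 3: []

Answer: Peg 0: []
Peg 1: [5, 2]
Peg 2: [4, 3, 1]
Peg 3: []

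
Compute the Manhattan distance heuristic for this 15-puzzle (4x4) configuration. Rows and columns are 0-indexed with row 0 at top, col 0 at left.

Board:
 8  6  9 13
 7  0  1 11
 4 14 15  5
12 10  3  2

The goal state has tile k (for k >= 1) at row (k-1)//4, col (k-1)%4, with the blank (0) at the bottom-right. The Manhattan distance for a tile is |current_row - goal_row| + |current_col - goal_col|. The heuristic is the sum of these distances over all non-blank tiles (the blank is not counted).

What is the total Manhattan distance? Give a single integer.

Answer: 46

Derivation:
Tile 8: at (0,0), goal (1,3), distance |0-1|+|0-3| = 4
Tile 6: at (0,1), goal (1,1), distance |0-1|+|1-1| = 1
Tile 9: at (0,2), goal (2,0), distance |0-2|+|2-0| = 4
Tile 13: at (0,3), goal (3,0), distance |0-3|+|3-0| = 6
Tile 7: at (1,0), goal (1,2), distance |1-1|+|0-2| = 2
Tile 1: at (1,2), goal (0,0), distance |1-0|+|2-0| = 3
Tile 11: at (1,3), goal (2,2), distance |1-2|+|3-2| = 2
Tile 4: at (2,0), goal (0,3), distance |2-0|+|0-3| = 5
Tile 14: at (2,1), goal (3,1), distance |2-3|+|1-1| = 1
Tile 15: at (2,2), goal (3,2), distance |2-3|+|2-2| = 1
Tile 5: at (2,3), goal (1,0), distance |2-1|+|3-0| = 4
Tile 12: at (3,0), goal (2,3), distance |3-2|+|0-3| = 4
Tile 10: at (3,1), goal (2,1), distance |3-2|+|1-1| = 1
Tile 3: at (3,2), goal (0,2), distance |3-0|+|2-2| = 3
Tile 2: at (3,3), goal (0,1), distance |3-0|+|3-1| = 5
Sum: 4 + 1 + 4 + 6 + 2 + 3 + 2 + 5 + 1 + 1 + 4 + 4 + 1 + 3 + 5 = 46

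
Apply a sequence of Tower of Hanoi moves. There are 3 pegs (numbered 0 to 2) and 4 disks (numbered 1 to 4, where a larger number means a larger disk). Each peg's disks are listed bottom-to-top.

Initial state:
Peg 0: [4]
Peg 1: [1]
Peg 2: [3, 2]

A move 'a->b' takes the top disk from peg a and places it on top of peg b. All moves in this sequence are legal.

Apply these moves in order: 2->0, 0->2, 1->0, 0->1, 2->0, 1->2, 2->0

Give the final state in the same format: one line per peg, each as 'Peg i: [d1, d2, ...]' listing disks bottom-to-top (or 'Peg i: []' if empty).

Answer: Peg 0: [4, 2, 1]
Peg 1: []
Peg 2: [3]

Derivation:
After move 1 (2->0):
Peg 0: [4, 2]
Peg 1: [1]
Peg 2: [3]

After move 2 (0->2):
Peg 0: [4]
Peg 1: [1]
Peg 2: [3, 2]

After move 3 (1->0):
Peg 0: [4, 1]
Peg 1: []
Peg 2: [3, 2]

After move 4 (0->1):
Peg 0: [4]
Peg 1: [1]
Peg 2: [3, 2]

After move 5 (2->0):
Peg 0: [4, 2]
Peg 1: [1]
Peg 2: [3]

After move 6 (1->2):
Peg 0: [4, 2]
Peg 1: []
Peg 2: [3, 1]

After move 7 (2->0):
Peg 0: [4, 2, 1]
Peg 1: []
Peg 2: [3]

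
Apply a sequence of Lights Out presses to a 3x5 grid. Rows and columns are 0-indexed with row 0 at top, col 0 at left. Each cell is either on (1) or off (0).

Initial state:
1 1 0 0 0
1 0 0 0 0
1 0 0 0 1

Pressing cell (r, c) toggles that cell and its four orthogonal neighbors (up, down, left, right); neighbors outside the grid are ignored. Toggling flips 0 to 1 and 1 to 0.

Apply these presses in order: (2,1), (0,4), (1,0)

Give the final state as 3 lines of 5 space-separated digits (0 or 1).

Answer: 0 1 0 1 1
0 0 0 0 1
1 1 1 0 1

Derivation:
After press 1 at (2,1):
1 1 0 0 0
1 1 0 0 0
0 1 1 0 1

After press 2 at (0,4):
1 1 0 1 1
1 1 0 0 1
0 1 1 0 1

After press 3 at (1,0):
0 1 0 1 1
0 0 0 0 1
1 1 1 0 1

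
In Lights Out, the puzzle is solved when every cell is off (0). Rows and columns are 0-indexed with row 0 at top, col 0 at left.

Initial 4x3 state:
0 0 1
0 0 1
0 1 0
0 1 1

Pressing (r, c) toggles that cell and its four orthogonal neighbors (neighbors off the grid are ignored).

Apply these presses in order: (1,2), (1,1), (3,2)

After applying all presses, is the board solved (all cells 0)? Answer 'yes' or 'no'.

After press 1 at (1,2):
0 0 0
0 1 0
0 1 1
0 1 1

After press 2 at (1,1):
0 1 0
1 0 1
0 0 1
0 1 1

After press 3 at (3,2):
0 1 0
1 0 1
0 0 0
0 0 0

Lights still on: 3

Answer: no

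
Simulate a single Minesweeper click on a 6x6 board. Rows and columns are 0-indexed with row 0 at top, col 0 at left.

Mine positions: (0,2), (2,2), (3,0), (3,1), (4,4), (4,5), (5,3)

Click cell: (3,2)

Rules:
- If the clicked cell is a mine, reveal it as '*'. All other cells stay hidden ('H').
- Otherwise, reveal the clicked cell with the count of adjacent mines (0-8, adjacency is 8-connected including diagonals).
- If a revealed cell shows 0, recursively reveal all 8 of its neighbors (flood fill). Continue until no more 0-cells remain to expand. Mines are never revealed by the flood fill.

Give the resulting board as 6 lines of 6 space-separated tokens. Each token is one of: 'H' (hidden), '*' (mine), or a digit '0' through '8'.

H H H H H H
H H H H H H
H H H H H H
H H 2 H H H
H H H H H H
H H H H H H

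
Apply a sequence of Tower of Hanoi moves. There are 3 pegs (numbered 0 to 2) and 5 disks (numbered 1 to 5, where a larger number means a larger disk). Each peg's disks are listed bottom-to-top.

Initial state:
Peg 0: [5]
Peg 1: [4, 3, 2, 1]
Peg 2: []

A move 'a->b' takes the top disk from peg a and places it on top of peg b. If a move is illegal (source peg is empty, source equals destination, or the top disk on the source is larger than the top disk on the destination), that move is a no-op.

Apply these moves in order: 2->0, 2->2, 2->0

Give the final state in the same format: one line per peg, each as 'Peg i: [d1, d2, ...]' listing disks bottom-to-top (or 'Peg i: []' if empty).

Answer: Peg 0: [5]
Peg 1: [4, 3, 2, 1]
Peg 2: []

Derivation:
After move 1 (2->0):
Peg 0: [5]
Peg 1: [4, 3, 2, 1]
Peg 2: []

After move 2 (2->2):
Peg 0: [5]
Peg 1: [4, 3, 2, 1]
Peg 2: []

After move 3 (2->0):
Peg 0: [5]
Peg 1: [4, 3, 2, 1]
Peg 2: []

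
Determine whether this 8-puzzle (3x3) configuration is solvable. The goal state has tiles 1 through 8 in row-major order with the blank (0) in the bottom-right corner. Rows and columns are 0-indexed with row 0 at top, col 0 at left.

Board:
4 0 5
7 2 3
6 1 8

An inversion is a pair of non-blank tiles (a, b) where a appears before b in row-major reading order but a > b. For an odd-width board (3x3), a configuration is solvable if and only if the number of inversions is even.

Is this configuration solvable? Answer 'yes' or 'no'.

Inversions (pairs i<j in row-major order where tile[i] > tile[j] > 0): 13
13 is odd, so the puzzle is not solvable.

Answer: no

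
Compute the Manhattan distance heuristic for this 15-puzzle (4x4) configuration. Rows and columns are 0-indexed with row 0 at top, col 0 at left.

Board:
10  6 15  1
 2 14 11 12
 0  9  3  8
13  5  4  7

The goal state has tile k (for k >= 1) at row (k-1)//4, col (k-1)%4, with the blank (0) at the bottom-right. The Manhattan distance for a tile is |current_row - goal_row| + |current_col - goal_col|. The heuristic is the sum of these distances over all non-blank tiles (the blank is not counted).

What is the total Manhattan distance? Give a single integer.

Tile 10: at (0,0), goal (2,1), distance |0-2|+|0-1| = 3
Tile 6: at (0,1), goal (1,1), distance |0-1|+|1-1| = 1
Tile 15: at (0,2), goal (3,2), distance |0-3|+|2-2| = 3
Tile 1: at (0,3), goal (0,0), distance |0-0|+|3-0| = 3
Tile 2: at (1,0), goal (0,1), distance |1-0|+|0-1| = 2
Tile 14: at (1,1), goal (3,1), distance |1-3|+|1-1| = 2
Tile 11: at (1,2), goal (2,2), distance |1-2|+|2-2| = 1
Tile 12: at (1,3), goal (2,3), distance |1-2|+|3-3| = 1
Tile 9: at (2,1), goal (2,0), distance |2-2|+|1-0| = 1
Tile 3: at (2,2), goal (0,2), distance |2-0|+|2-2| = 2
Tile 8: at (2,3), goal (1,3), distance |2-1|+|3-3| = 1
Tile 13: at (3,0), goal (3,0), distance |3-3|+|0-0| = 0
Tile 5: at (3,1), goal (1,0), distance |3-1|+|1-0| = 3
Tile 4: at (3,2), goal (0,3), distance |3-0|+|2-3| = 4
Tile 7: at (3,3), goal (1,2), distance |3-1|+|3-2| = 3
Sum: 3 + 1 + 3 + 3 + 2 + 2 + 1 + 1 + 1 + 2 + 1 + 0 + 3 + 4 + 3 = 30

Answer: 30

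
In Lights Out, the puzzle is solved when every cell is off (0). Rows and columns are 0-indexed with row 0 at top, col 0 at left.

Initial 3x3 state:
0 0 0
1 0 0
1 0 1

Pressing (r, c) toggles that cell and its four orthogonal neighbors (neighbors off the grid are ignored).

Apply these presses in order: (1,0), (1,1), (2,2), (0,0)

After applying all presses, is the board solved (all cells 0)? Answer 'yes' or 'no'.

After press 1 at (1,0):
1 0 0
0 1 0
0 0 1

After press 2 at (1,1):
1 1 0
1 0 1
0 1 1

After press 3 at (2,2):
1 1 0
1 0 0
0 0 0

After press 4 at (0,0):
0 0 0
0 0 0
0 0 0

Lights still on: 0

Answer: yes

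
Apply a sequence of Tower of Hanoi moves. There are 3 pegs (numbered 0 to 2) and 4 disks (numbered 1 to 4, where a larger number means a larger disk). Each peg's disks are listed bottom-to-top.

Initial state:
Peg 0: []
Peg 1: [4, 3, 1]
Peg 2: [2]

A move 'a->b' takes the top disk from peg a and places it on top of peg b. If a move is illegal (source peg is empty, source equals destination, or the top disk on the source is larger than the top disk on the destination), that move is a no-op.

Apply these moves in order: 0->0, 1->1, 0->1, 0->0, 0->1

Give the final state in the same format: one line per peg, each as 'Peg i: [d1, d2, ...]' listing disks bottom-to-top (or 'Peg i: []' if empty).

Answer: Peg 0: []
Peg 1: [4, 3, 1]
Peg 2: [2]

Derivation:
After move 1 (0->0):
Peg 0: []
Peg 1: [4, 3, 1]
Peg 2: [2]

After move 2 (1->1):
Peg 0: []
Peg 1: [4, 3, 1]
Peg 2: [2]

After move 3 (0->1):
Peg 0: []
Peg 1: [4, 3, 1]
Peg 2: [2]

After move 4 (0->0):
Peg 0: []
Peg 1: [4, 3, 1]
Peg 2: [2]

After move 5 (0->1):
Peg 0: []
Peg 1: [4, 3, 1]
Peg 2: [2]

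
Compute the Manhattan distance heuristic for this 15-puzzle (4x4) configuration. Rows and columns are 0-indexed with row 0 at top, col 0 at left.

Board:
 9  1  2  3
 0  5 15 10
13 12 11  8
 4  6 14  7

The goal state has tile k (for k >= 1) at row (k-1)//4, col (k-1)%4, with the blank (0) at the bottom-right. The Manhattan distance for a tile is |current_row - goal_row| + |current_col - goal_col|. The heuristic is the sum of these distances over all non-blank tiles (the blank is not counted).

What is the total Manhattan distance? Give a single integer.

Answer: 27

Derivation:
Tile 9: at (0,0), goal (2,0), distance |0-2|+|0-0| = 2
Tile 1: at (0,1), goal (0,0), distance |0-0|+|1-0| = 1
Tile 2: at (0,2), goal (0,1), distance |0-0|+|2-1| = 1
Tile 3: at (0,3), goal (0,2), distance |0-0|+|3-2| = 1
Tile 5: at (1,1), goal (1,0), distance |1-1|+|1-0| = 1
Tile 15: at (1,2), goal (3,2), distance |1-3|+|2-2| = 2
Tile 10: at (1,3), goal (2,1), distance |1-2|+|3-1| = 3
Tile 13: at (2,0), goal (3,0), distance |2-3|+|0-0| = 1
Tile 12: at (2,1), goal (2,3), distance |2-2|+|1-3| = 2
Tile 11: at (2,2), goal (2,2), distance |2-2|+|2-2| = 0
Tile 8: at (2,3), goal (1,3), distance |2-1|+|3-3| = 1
Tile 4: at (3,0), goal (0,3), distance |3-0|+|0-3| = 6
Tile 6: at (3,1), goal (1,1), distance |3-1|+|1-1| = 2
Tile 14: at (3,2), goal (3,1), distance |3-3|+|2-1| = 1
Tile 7: at (3,3), goal (1,2), distance |3-1|+|3-2| = 3
Sum: 2 + 1 + 1 + 1 + 1 + 2 + 3 + 1 + 2 + 0 + 1 + 6 + 2 + 1 + 3 = 27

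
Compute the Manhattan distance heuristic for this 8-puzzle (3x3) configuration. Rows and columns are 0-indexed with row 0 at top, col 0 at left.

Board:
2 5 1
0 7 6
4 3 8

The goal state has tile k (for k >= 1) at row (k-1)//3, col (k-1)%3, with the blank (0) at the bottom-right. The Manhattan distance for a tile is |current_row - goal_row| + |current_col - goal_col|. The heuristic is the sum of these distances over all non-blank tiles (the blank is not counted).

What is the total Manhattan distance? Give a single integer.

Answer: 11

Derivation:
Tile 2: at (0,0), goal (0,1), distance |0-0|+|0-1| = 1
Tile 5: at (0,1), goal (1,1), distance |0-1|+|1-1| = 1
Tile 1: at (0,2), goal (0,0), distance |0-0|+|2-0| = 2
Tile 7: at (1,1), goal (2,0), distance |1-2|+|1-0| = 2
Tile 6: at (1,2), goal (1,2), distance |1-1|+|2-2| = 0
Tile 4: at (2,0), goal (1,0), distance |2-1|+|0-0| = 1
Tile 3: at (2,1), goal (0,2), distance |2-0|+|1-2| = 3
Tile 8: at (2,2), goal (2,1), distance |2-2|+|2-1| = 1
Sum: 1 + 1 + 2 + 2 + 0 + 1 + 3 + 1 = 11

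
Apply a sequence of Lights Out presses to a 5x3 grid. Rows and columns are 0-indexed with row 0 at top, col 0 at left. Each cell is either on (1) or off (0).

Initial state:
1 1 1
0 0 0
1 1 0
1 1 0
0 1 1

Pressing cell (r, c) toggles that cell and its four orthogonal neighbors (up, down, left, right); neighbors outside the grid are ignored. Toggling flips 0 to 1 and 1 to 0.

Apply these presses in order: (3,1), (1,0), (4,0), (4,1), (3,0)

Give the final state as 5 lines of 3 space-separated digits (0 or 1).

After press 1 at (3,1):
1 1 1
0 0 0
1 0 0
0 0 1
0 0 1

After press 2 at (1,0):
0 1 1
1 1 0
0 0 0
0 0 1
0 0 1

After press 3 at (4,0):
0 1 1
1 1 0
0 0 0
1 0 1
1 1 1

After press 4 at (4,1):
0 1 1
1 1 0
0 0 0
1 1 1
0 0 0

After press 5 at (3,0):
0 1 1
1 1 0
1 0 0
0 0 1
1 0 0

Answer: 0 1 1
1 1 0
1 0 0
0 0 1
1 0 0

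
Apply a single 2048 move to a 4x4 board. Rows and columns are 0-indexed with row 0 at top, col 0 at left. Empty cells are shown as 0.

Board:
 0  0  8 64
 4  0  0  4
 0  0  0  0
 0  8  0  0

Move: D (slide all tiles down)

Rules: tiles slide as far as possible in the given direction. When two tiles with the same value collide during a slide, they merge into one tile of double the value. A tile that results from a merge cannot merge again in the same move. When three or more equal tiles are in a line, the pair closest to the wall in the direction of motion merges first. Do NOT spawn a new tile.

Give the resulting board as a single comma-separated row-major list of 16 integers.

Answer: 0, 0, 0, 0, 0, 0, 0, 0, 0, 0, 0, 64, 4, 8, 8, 4

Derivation:
Slide down:
col 0: [0, 4, 0, 0] -> [0, 0, 0, 4]
col 1: [0, 0, 0, 8] -> [0, 0, 0, 8]
col 2: [8, 0, 0, 0] -> [0, 0, 0, 8]
col 3: [64, 4, 0, 0] -> [0, 0, 64, 4]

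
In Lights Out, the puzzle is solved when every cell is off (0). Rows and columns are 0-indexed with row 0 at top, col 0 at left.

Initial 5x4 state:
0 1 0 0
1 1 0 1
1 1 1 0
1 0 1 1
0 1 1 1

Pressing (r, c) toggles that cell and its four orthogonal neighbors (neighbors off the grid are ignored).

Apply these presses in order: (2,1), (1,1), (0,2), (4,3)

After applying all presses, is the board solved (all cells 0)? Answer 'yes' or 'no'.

Answer: no

Derivation:
After press 1 at (2,1):
0 1 0 0
1 0 0 1
0 0 0 0
1 1 1 1
0 1 1 1

After press 2 at (1,1):
0 0 0 0
0 1 1 1
0 1 0 0
1 1 1 1
0 1 1 1

After press 3 at (0,2):
0 1 1 1
0 1 0 1
0 1 0 0
1 1 1 1
0 1 1 1

After press 4 at (4,3):
0 1 1 1
0 1 0 1
0 1 0 0
1 1 1 0
0 1 0 0

Lights still on: 10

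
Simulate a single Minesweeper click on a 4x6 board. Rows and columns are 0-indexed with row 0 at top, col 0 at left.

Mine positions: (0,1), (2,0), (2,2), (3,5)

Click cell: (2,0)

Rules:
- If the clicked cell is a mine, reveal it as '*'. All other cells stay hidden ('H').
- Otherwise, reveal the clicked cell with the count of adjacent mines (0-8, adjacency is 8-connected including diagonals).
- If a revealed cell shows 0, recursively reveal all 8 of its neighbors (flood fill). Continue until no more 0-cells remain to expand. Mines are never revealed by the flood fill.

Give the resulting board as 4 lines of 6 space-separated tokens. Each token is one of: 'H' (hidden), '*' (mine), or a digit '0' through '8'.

H H H H H H
H H H H H H
* H H H H H
H H H H H H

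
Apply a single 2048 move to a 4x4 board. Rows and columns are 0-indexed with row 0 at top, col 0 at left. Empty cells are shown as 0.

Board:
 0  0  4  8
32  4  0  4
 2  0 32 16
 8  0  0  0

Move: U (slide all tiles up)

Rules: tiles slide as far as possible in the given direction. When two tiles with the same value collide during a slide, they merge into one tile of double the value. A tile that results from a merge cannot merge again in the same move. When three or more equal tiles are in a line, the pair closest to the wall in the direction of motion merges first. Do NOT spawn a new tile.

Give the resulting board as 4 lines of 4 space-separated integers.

Answer: 32  4  4  8
 2  0 32  4
 8  0  0 16
 0  0  0  0

Derivation:
Slide up:
col 0: [0, 32, 2, 8] -> [32, 2, 8, 0]
col 1: [0, 4, 0, 0] -> [4, 0, 0, 0]
col 2: [4, 0, 32, 0] -> [4, 32, 0, 0]
col 3: [8, 4, 16, 0] -> [8, 4, 16, 0]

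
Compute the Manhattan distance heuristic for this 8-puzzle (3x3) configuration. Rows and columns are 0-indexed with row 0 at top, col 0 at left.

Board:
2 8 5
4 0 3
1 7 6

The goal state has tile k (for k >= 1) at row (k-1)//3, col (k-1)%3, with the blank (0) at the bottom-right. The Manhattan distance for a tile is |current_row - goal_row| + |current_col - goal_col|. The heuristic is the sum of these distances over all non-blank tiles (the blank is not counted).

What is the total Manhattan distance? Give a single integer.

Answer: 10

Derivation:
Tile 2: at (0,0), goal (0,1), distance |0-0|+|0-1| = 1
Tile 8: at (0,1), goal (2,1), distance |0-2|+|1-1| = 2
Tile 5: at (0,2), goal (1,1), distance |0-1|+|2-1| = 2
Tile 4: at (1,0), goal (1,0), distance |1-1|+|0-0| = 0
Tile 3: at (1,2), goal (0,2), distance |1-0|+|2-2| = 1
Tile 1: at (2,0), goal (0,0), distance |2-0|+|0-0| = 2
Tile 7: at (2,1), goal (2,0), distance |2-2|+|1-0| = 1
Tile 6: at (2,2), goal (1,2), distance |2-1|+|2-2| = 1
Sum: 1 + 2 + 2 + 0 + 1 + 2 + 1 + 1 = 10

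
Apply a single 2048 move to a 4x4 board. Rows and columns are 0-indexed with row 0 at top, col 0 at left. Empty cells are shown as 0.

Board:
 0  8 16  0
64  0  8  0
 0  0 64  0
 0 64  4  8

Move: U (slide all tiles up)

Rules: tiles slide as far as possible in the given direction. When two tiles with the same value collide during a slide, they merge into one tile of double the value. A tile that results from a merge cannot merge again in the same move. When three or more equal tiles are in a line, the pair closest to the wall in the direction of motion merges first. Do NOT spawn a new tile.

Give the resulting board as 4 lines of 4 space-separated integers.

Slide up:
col 0: [0, 64, 0, 0] -> [64, 0, 0, 0]
col 1: [8, 0, 0, 64] -> [8, 64, 0, 0]
col 2: [16, 8, 64, 4] -> [16, 8, 64, 4]
col 3: [0, 0, 0, 8] -> [8, 0, 0, 0]

Answer: 64  8 16  8
 0 64  8  0
 0  0 64  0
 0  0  4  0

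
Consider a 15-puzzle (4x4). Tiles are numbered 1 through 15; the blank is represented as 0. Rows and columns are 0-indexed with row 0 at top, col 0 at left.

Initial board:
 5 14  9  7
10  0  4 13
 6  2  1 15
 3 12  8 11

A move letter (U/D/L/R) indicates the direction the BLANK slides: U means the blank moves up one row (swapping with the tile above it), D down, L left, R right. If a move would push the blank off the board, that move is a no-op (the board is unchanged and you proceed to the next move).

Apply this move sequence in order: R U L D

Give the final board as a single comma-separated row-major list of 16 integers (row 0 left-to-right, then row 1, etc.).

Answer: 5, 4, 14, 7, 10, 0, 9, 13, 6, 2, 1, 15, 3, 12, 8, 11

Derivation:
After move 1 (R):
 5 14  9  7
10  4  0 13
 6  2  1 15
 3 12  8 11

After move 2 (U):
 5 14  0  7
10  4  9 13
 6  2  1 15
 3 12  8 11

After move 3 (L):
 5  0 14  7
10  4  9 13
 6  2  1 15
 3 12  8 11

After move 4 (D):
 5  4 14  7
10  0  9 13
 6  2  1 15
 3 12  8 11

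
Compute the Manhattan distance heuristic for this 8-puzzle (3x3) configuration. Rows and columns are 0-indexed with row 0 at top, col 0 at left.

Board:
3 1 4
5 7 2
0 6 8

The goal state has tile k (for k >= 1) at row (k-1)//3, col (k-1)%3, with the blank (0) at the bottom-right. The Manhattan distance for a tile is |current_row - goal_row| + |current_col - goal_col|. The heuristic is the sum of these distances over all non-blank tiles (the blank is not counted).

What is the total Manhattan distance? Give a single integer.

Tile 3: (0,0)->(0,2) = 2
Tile 1: (0,1)->(0,0) = 1
Tile 4: (0,2)->(1,0) = 3
Tile 5: (1,0)->(1,1) = 1
Tile 7: (1,1)->(2,0) = 2
Tile 2: (1,2)->(0,1) = 2
Tile 6: (2,1)->(1,2) = 2
Tile 8: (2,2)->(2,1) = 1
Sum: 2 + 1 + 3 + 1 + 2 + 2 + 2 + 1 = 14

Answer: 14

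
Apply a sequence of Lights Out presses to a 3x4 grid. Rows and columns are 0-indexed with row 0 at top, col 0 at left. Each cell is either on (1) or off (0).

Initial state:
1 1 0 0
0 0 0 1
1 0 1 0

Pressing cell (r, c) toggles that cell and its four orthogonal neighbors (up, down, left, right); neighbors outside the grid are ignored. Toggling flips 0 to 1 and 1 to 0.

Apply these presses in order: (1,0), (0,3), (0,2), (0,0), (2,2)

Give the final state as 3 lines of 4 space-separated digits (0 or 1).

After press 1 at (1,0):
0 1 0 0
1 1 0 1
0 0 1 0

After press 2 at (0,3):
0 1 1 1
1 1 0 0
0 0 1 0

After press 3 at (0,2):
0 0 0 0
1 1 1 0
0 0 1 0

After press 4 at (0,0):
1 1 0 0
0 1 1 0
0 0 1 0

After press 5 at (2,2):
1 1 0 0
0 1 0 0
0 1 0 1

Answer: 1 1 0 0
0 1 0 0
0 1 0 1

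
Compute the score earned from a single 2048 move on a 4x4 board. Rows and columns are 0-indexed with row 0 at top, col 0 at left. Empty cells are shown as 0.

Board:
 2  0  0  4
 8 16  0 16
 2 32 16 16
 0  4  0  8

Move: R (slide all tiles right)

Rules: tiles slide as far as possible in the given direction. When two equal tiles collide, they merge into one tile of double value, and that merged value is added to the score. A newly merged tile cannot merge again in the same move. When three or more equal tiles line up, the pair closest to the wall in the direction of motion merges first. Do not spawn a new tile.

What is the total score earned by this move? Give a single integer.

Answer: 64

Derivation:
Slide right:
row 0: [2, 0, 0, 4] -> [0, 0, 2, 4]  score +0 (running 0)
row 1: [8, 16, 0, 16] -> [0, 0, 8, 32]  score +32 (running 32)
row 2: [2, 32, 16, 16] -> [0, 2, 32, 32]  score +32 (running 64)
row 3: [0, 4, 0, 8] -> [0, 0, 4, 8]  score +0 (running 64)
Board after move:
 0  0  2  4
 0  0  8 32
 0  2 32 32
 0  0  4  8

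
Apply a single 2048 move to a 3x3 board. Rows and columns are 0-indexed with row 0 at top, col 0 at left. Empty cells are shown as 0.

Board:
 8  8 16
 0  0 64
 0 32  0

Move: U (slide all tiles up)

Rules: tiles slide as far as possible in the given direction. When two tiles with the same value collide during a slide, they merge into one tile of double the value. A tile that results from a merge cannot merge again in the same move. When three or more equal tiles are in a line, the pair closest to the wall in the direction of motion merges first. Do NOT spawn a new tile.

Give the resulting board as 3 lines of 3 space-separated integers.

Slide up:
col 0: [8, 0, 0] -> [8, 0, 0]
col 1: [8, 0, 32] -> [8, 32, 0]
col 2: [16, 64, 0] -> [16, 64, 0]

Answer:  8  8 16
 0 32 64
 0  0  0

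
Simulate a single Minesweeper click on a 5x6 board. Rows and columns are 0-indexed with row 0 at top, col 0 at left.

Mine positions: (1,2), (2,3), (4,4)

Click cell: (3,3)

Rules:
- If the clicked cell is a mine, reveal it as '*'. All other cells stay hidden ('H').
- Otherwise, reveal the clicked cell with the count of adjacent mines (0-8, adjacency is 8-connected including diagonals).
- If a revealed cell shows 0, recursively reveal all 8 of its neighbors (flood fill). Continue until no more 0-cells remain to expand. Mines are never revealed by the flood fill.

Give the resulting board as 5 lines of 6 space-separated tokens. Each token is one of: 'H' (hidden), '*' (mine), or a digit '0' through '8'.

H H H H H H
H H H H H H
H H H H H H
H H H 2 H H
H H H H H H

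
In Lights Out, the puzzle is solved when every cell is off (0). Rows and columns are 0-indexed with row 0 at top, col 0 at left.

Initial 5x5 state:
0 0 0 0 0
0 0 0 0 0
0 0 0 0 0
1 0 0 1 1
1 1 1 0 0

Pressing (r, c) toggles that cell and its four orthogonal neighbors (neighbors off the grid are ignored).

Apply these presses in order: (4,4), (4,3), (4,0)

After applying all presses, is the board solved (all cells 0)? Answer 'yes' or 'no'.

Answer: yes

Derivation:
After press 1 at (4,4):
0 0 0 0 0
0 0 0 0 0
0 0 0 0 0
1 0 0 1 0
1 1 1 1 1

After press 2 at (4,3):
0 0 0 0 0
0 0 0 0 0
0 0 0 0 0
1 0 0 0 0
1 1 0 0 0

After press 3 at (4,0):
0 0 0 0 0
0 0 0 0 0
0 0 0 0 0
0 0 0 0 0
0 0 0 0 0

Lights still on: 0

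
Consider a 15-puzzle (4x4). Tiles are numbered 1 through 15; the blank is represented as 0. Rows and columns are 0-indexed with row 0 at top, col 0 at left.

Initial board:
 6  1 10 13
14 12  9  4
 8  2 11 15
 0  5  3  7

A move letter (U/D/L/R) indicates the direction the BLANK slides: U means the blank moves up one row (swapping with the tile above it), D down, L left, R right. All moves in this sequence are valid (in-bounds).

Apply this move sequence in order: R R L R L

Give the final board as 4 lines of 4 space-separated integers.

Answer:  6  1 10 13
14 12  9  4
 8  2 11 15
 5  0  3  7

Derivation:
After move 1 (R):
 6  1 10 13
14 12  9  4
 8  2 11 15
 5  0  3  7

After move 2 (R):
 6  1 10 13
14 12  9  4
 8  2 11 15
 5  3  0  7

After move 3 (L):
 6  1 10 13
14 12  9  4
 8  2 11 15
 5  0  3  7

After move 4 (R):
 6  1 10 13
14 12  9  4
 8  2 11 15
 5  3  0  7

After move 5 (L):
 6  1 10 13
14 12  9  4
 8  2 11 15
 5  0  3  7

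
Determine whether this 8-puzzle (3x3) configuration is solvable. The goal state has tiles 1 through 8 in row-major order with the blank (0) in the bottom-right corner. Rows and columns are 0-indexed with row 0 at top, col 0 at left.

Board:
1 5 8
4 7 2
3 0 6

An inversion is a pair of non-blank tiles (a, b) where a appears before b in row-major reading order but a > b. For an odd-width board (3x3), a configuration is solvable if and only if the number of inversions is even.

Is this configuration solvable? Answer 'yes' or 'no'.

Inversions (pairs i<j in row-major order where tile[i] > tile[j] > 0): 13
13 is odd, so the puzzle is not solvable.

Answer: no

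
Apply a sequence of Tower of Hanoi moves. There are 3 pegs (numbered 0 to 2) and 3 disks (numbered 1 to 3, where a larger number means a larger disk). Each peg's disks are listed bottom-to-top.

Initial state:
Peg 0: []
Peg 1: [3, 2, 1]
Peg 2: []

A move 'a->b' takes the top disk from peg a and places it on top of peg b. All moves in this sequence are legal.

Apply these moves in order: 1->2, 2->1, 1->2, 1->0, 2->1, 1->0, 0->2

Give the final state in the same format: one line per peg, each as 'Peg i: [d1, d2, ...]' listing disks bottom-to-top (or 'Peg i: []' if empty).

Answer: Peg 0: [2]
Peg 1: [3]
Peg 2: [1]

Derivation:
After move 1 (1->2):
Peg 0: []
Peg 1: [3, 2]
Peg 2: [1]

After move 2 (2->1):
Peg 0: []
Peg 1: [3, 2, 1]
Peg 2: []

After move 3 (1->2):
Peg 0: []
Peg 1: [3, 2]
Peg 2: [1]

After move 4 (1->0):
Peg 0: [2]
Peg 1: [3]
Peg 2: [1]

After move 5 (2->1):
Peg 0: [2]
Peg 1: [3, 1]
Peg 2: []

After move 6 (1->0):
Peg 0: [2, 1]
Peg 1: [3]
Peg 2: []

After move 7 (0->2):
Peg 0: [2]
Peg 1: [3]
Peg 2: [1]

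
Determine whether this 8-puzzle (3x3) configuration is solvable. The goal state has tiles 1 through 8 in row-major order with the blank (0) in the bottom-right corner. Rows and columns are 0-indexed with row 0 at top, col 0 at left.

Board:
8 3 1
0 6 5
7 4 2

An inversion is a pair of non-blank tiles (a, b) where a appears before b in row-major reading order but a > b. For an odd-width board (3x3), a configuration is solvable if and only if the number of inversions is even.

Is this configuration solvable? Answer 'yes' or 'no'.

Answer: no

Derivation:
Inversions (pairs i<j in row-major order where tile[i] > tile[j] > 0): 17
17 is odd, so the puzzle is not solvable.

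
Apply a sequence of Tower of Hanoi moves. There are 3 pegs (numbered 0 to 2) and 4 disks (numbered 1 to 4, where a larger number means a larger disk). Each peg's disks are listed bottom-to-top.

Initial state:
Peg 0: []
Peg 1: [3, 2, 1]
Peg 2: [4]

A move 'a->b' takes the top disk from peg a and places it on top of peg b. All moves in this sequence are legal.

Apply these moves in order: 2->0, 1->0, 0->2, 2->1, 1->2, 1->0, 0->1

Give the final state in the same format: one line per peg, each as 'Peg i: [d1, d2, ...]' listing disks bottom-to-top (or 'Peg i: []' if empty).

After move 1 (2->0):
Peg 0: [4]
Peg 1: [3, 2, 1]
Peg 2: []

After move 2 (1->0):
Peg 0: [4, 1]
Peg 1: [3, 2]
Peg 2: []

After move 3 (0->2):
Peg 0: [4]
Peg 1: [3, 2]
Peg 2: [1]

After move 4 (2->1):
Peg 0: [4]
Peg 1: [3, 2, 1]
Peg 2: []

After move 5 (1->2):
Peg 0: [4]
Peg 1: [3, 2]
Peg 2: [1]

After move 6 (1->0):
Peg 0: [4, 2]
Peg 1: [3]
Peg 2: [1]

After move 7 (0->1):
Peg 0: [4]
Peg 1: [3, 2]
Peg 2: [1]

Answer: Peg 0: [4]
Peg 1: [3, 2]
Peg 2: [1]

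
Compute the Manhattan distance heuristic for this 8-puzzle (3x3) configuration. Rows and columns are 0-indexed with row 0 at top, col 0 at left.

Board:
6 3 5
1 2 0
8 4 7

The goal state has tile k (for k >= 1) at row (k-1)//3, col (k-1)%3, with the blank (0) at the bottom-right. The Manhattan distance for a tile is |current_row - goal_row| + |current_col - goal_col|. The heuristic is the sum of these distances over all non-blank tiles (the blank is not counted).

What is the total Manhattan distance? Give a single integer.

Tile 6: (0,0)->(1,2) = 3
Tile 3: (0,1)->(0,2) = 1
Tile 5: (0,2)->(1,1) = 2
Tile 1: (1,0)->(0,0) = 1
Tile 2: (1,1)->(0,1) = 1
Tile 8: (2,0)->(2,1) = 1
Tile 4: (2,1)->(1,0) = 2
Tile 7: (2,2)->(2,0) = 2
Sum: 3 + 1 + 2 + 1 + 1 + 1 + 2 + 2 = 13

Answer: 13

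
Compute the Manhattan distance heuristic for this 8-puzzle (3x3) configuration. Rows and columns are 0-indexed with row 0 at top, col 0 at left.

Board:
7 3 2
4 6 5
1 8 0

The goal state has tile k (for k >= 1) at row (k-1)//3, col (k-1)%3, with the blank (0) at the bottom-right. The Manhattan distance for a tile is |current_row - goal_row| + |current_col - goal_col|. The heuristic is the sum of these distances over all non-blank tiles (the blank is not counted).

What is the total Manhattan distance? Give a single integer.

Tile 7: (0,0)->(2,0) = 2
Tile 3: (0,1)->(0,2) = 1
Tile 2: (0,2)->(0,1) = 1
Tile 4: (1,0)->(1,0) = 0
Tile 6: (1,1)->(1,2) = 1
Tile 5: (1,2)->(1,1) = 1
Tile 1: (2,0)->(0,0) = 2
Tile 8: (2,1)->(2,1) = 0
Sum: 2 + 1 + 1 + 0 + 1 + 1 + 2 + 0 = 8

Answer: 8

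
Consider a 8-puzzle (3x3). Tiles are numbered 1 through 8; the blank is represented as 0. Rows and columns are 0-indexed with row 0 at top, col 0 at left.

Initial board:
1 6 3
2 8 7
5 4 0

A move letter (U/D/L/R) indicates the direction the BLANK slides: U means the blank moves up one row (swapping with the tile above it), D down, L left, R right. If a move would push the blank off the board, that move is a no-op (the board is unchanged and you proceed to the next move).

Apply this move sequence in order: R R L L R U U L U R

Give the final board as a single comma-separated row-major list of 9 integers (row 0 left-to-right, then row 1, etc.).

Answer: 1, 0, 3, 2, 6, 7, 5, 8, 4

Derivation:
After move 1 (R):
1 6 3
2 8 7
5 4 0

After move 2 (R):
1 6 3
2 8 7
5 4 0

After move 3 (L):
1 6 3
2 8 7
5 0 4

After move 4 (L):
1 6 3
2 8 7
0 5 4

After move 5 (R):
1 6 3
2 8 7
5 0 4

After move 6 (U):
1 6 3
2 0 7
5 8 4

After move 7 (U):
1 0 3
2 6 7
5 8 4

After move 8 (L):
0 1 3
2 6 7
5 8 4

After move 9 (U):
0 1 3
2 6 7
5 8 4

After move 10 (R):
1 0 3
2 6 7
5 8 4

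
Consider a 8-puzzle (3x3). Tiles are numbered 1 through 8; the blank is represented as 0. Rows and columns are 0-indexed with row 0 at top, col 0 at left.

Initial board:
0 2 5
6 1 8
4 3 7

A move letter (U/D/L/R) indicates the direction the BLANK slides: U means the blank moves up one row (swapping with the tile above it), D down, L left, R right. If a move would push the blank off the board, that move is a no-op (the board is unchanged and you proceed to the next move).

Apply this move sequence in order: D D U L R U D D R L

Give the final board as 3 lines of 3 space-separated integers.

Answer: 6 2 5
1 3 8
4 0 7

Derivation:
After move 1 (D):
6 2 5
0 1 8
4 3 7

After move 2 (D):
6 2 5
4 1 8
0 3 7

After move 3 (U):
6 2 5
0 1 8
4 3 7

After move 4 (L):
6 2 5
0 1 8
4 3 7

After move 5 (R):
6 2 5
1 0 8
4 3 7

After move 6 (U):
6 0 5
1 2 8
4 3 7

After move 7 (D):
6 2 5
1 0 8
4 3 7

After move 8 (D):
6 2 5
1 3 8
4 0 7

After move 9 (R):
6 2 5
1 3 8
4 7 0

After move 10 (L):
6 2 5
1 3 8
4 0 7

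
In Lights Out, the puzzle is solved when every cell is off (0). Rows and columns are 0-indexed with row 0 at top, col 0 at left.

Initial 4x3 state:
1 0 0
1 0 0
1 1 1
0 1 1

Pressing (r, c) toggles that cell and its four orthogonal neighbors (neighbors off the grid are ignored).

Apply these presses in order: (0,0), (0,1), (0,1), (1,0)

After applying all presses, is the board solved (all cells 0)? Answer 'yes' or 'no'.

Answer: no

Derivation:
After press 1 at (0,0):
0 1 0
0 0 0
1 1 1
0 1 1

After press 2 at (0,1):
1 0 1
0 1 0
1 1 1
0 1 1

After press 3 at (0,1):
0 1 0
0 0 0
1 1 1
0 1 1

After press 4 at (1,0):
1 1 0
1 1 0
0 1 1
0 1 1

Lights still on: 8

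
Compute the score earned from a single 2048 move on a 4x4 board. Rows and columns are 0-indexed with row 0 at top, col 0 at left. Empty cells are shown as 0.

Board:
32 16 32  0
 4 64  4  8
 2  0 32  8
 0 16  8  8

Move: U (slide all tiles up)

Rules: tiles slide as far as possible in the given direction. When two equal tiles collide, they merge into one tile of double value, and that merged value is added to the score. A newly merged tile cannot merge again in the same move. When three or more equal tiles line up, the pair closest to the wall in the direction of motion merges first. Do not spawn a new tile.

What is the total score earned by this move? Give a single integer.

Slide up:
col 0: [32, 4, 2, 0] -> [32, 4, 2, 0]  score +0 (running 0)
col 1: [16, 64, 0, 16] -> [16, 64, 16, 0]  score +0 (running 0)
col 2: [32, 4, 32, 8] -> [32, 4, 32, 8]  score +0 (running 0)
col 3: [0, 8, 8, 8] -> [16, 8, 0, 0]  score +16 (running 16)
Board after move:
32 16 32 16
 4 64  4  8
 2 16 32  0
 0  0  8  0

Answer: 16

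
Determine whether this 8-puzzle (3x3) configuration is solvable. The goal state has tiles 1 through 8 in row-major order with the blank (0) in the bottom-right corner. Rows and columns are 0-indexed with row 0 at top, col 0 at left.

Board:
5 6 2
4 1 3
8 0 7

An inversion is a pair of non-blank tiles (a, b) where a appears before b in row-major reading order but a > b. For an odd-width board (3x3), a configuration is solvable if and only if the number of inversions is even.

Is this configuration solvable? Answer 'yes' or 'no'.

Answer: yes

Derivation:
Inversions (pairs i<j in row-major order where tile[i] > tile[j] > 0): 12
12 is even, so the puzzle is solvable.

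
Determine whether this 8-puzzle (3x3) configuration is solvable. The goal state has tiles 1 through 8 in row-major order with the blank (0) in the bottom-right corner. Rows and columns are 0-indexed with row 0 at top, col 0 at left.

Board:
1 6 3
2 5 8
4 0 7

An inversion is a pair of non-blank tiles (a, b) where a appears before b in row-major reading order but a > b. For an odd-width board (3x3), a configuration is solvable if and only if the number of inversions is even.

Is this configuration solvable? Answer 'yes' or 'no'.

Answer: yes

Derivation:
Inversions (pairs i<j in row-major order where tile[i] > tile[j] > 0): 8
8 is even, so the puzzle is solvable.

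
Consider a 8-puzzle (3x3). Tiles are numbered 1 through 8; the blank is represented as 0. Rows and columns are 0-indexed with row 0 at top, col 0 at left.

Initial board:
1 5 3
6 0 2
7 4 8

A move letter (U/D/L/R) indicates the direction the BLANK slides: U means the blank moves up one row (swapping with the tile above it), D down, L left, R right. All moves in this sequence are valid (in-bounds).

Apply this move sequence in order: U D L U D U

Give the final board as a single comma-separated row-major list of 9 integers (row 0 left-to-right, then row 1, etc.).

After move 1 (U):
1 0 3
6 5 2
7 4 8

After move 2 (D):
1 5 3
6 0 2
7 4 8

After move 3 (L):
1 5 3
0 6 2
7 4 8

After move 4 (U):
0 5 3
1 6 2
7 4 8

After move 5 (D):
1 5 3
0 6 2
7 4 8

After move 6 (U):
0 5 3
1 6 2
7 4 8

Answer: 0, 5, 3, 1, 6, 2, 7, 4, 8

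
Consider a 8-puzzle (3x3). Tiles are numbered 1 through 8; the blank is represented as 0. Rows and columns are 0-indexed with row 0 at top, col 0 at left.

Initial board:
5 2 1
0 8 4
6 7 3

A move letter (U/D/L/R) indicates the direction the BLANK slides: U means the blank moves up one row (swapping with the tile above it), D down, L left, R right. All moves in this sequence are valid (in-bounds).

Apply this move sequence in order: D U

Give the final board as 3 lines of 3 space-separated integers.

Answer: 5 2 1
0 8 4
6 7 3

Derivation:
After move 1 (D):
5 2 1
6 8 4
0 7 3

After move 2 (U):
5 2 1
0 8 4
6 7 3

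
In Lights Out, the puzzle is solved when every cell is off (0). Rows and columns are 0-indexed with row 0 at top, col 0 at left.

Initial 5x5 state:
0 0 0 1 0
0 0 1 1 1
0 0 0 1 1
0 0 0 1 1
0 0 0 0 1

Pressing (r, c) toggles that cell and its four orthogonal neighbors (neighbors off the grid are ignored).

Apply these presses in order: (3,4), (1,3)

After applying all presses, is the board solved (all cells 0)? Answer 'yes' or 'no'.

After press 1 at (3,4):
0 0 0 1 0
0 0 1 1 1
0 0 0 1 0
0 0 0 0 0
0 0 0 0 0

After press 2 at (1,3):
0 0 0 0 0
0 0 0 0 0
0 0 0 0 0
0 0 0 0 0
0 0 0 0 0

Lights still on: 0

Answer: yes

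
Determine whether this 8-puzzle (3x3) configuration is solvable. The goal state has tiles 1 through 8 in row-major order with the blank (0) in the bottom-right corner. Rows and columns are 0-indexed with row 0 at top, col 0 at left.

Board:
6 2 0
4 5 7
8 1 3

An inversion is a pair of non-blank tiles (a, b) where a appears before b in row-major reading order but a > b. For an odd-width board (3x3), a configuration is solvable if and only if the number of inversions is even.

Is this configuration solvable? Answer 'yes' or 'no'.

Answer: yes

Derivation:
Inversions (pairs i<j in row-major order where tile[i] > tile[j] > 0): 14
14 is even, so the puzzle is solvable.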